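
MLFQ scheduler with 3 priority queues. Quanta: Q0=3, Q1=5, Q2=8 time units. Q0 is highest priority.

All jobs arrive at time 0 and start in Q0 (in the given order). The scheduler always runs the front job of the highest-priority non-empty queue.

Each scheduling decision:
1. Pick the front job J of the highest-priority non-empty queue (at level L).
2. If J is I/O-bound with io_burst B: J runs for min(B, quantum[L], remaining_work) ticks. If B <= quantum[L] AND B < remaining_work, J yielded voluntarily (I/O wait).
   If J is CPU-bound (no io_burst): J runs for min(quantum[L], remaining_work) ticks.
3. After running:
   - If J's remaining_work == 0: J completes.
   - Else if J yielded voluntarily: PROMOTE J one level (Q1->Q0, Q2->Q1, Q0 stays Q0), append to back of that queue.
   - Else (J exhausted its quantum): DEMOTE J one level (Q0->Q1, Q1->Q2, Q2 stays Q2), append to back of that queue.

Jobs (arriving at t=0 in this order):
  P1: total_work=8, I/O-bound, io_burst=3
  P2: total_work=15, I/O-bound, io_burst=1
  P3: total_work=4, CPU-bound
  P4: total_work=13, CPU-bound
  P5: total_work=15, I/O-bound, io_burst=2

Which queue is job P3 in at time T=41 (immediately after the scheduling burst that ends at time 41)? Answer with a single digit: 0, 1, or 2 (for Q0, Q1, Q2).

Answer: 1

Derivation:
t=0-3: P1@Q0 runs 3, rem=5, I/O yield, promote→Q0. Q0=[P2,P3,P4,P5,P1] Q1=[] Q2=[]
t=3-4: P2@Q0 runs 1, rem=14, I/O yield, promote→Q0. Q0=[P3,P4,P5,P1,P2] Q1=[] Q2=[]
t=4-7: P3@Q0 runs 3, rem=1, quantum used, demote→Q1. Q0=[P4,P5,P1,P2] Q1=[P3] Q2=[]
t=7-10: P4@Q0 runs 3, rem=10, quantum used, demote→Q1. Q0=[P5,P1,P2] Q1=[P3,P4] Q2=[]
t=10-12: P5@Q0 runs 2, rem=13, I/O yield, promote→Q0. Q0=[P1,P2,P5] Q1=[P3,P4] Q2=[]
t=12-15: P1@Q0 runs 3, rem=2, I/O yield, promote→Q0. Q0=[P2,P5,P1] Q1=[P3,P4] Q2=[]
t=15-16: P2@Q0 runs 1, rem=13, I/O yield, promote→Q0. Q0=[P5,P1,P2] Q1=[P3,P4] Q2=[]
t=16-18: P5@Q0 runs 2, rem=11, I/O yield, promote→Q0. Q0=[P1,P2,P5] Q1=[P3,P4] Q2=[]
t=18-20: P1@Q0 runs 2, rem=0, completes. Q0=[P2,P5] Q1=[P3,P4] Q2=[]
t=20-21: P2@Q0 runs 1, rem=12, I/O yield, promote→Q0. Q0=[P5,P2] Q1=[P3,P4] Q2=[]
t=21-23: P5@Q0 runs 2, rem=9, I/O yield, promote→Q0. Q0=[P2,P5] Q1=[P3,P4] Q2=[]
t=23-24: P2@Q0 runs 1, rem=11, I/O yield, promote→Q0. Q0=[P5,P2] Q1=[P3,P4] Q2=[]
t=24-26: P5@Q0 runs 2, rem=7, I/O yield, promote→Q0. Q0=[P2,P5] Q1=[P3,P4] Q2=[]
t=26-27: P2@Q0 runs 1, rem=10, I/O yield, promote→Q0. Q0=[P5,P2] Q1=[P3,P4] Q2=[]
t=27-29: P5@Q0 runs 2, rem=5, I/O yield, promote→Q0. Q0=[P2,P5] Q1=[P3,P4] Q2=[]
t=29-30: P2@Q0 runs 1, rem=9, I/O yield, promote→Q0. Q0=[P5,P2] Q1=[P3,P4] Q2=[]
t=30-32: P5@Q0 runs 2, rem=3, I/O yield, promote→Q0. Q0=[P2,P5] Q1=[P3,P4] Q2=[]
t=32-33: P2@Q0 runs 1, rem=8, I/O yield, promote→Q0. Q0=[P5,P2] Q1=[P3,P4] Q2=[]
t=33-35: P5@Q0 runs 2, rem=1, I/O yield, promote→Q0. Q0=[P2,P5] Q1=[P3,P4] Q2=[]
t=35-36: P2@Q0 runs 1, rem=7, I/O yield, promote→Q0. Q0=[P5,P2] Q1=[P3,P4] Q2=[]
t=36-37: P5@Q0 runs 1, rem=0, completes. Q0=[P2] Q1=[P3,P4] Q2=[]
t=37-38: P2@Q0 runs 1, rem=6, I/O yield, promote→Q0. Q0=[P2] Q1=[P3,P4] Q2=[]
t=38-39: P2@Q0 runs 1, rem=5, I/O yield, promote→Q0. Q0=[P2] Q1=[P3,P4] Q2=[]
t=39-40: P2@Q0 runs 1, rem=4, I/O yield, promote→Q0. Q0=[P2] Q1=[P3,P4] Q2=[]
t=40-41: P2@Q0 runs 1, rem=3, I/O yield, promote→Q0. Q0=[P2] Q1=[P3,P4] Q2=[]
t=41-42: P2@Q0 runs 1, rem=2, I/O yield, promote→Q0. Q0=[P2] Q1=[P3,P4] Q2=[]
t=42-43: P2@Q0 runs 1, rem=1, I/O yield, promote→Q0. Q0=[P2] Q1=[P3,P4] Q2=[]
t=43-44: P2@Q0 runs 1, rem=0, completes. Q0=[] Q1=[P3,P4] Q2=[]
t=44-45: P3@Q1 runs 1, rem=0, completes. Q0=[] Q1=[P4] Q2=[]
t=45-50: P4@Q1 runs 5, rem=5, quantum used, demote→Q2. Q0=[] Q1=[] Q2=[P4]
t=50-55: P4@Q2 runs 5, rem=0, completes. Q0=[] Q1=[] Q2=[]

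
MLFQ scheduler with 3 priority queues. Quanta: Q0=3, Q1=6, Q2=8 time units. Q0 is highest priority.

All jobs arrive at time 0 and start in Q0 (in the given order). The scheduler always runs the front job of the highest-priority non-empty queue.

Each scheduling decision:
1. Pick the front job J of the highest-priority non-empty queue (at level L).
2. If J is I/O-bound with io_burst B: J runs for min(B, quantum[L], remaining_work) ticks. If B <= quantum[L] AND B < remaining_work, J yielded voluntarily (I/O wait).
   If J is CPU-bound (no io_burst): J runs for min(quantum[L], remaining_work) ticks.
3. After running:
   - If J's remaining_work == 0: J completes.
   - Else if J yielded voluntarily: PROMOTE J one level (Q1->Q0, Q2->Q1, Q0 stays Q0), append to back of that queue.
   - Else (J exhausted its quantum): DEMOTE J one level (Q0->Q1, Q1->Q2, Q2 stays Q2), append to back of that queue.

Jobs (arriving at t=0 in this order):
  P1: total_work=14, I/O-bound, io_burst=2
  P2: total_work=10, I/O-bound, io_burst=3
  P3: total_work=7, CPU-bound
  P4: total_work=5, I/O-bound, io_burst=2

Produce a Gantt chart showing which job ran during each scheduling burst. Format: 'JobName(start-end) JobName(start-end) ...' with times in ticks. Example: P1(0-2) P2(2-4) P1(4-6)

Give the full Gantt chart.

t=0-2: P1@Q0 runs 2, rem=12, I/O yield, promote→Q0. Q0=[P2,P3,P4,P1] Q1=[] Q2=[]
t=2-5: P2@Q0 runs 3, rem=7, I/O yield, promote→Q0. Q0=[P3,P4,P1,P2] Q1=[] Q2=[]
t=5-8: P3@Q0 runs 3, rem=4, quantum used, demote→Q1. Q0=[P4,P1,P2] Q1=[P3] Q2=[]
t=8-10: P4@Q0 runs 2, rem=3, I/O yield, promote→Q0. Q0=[P1,P2,P4] Q1=[P3] Q2=[]
t=10-12: P1@Q0 runs 2, rem=10, I/O yield, promote→Q0. Q0=[P2,P4,P1] Q1=[P3] Q2=[]
t=12-15: P2@Q0 runs 3, rem=4, I/O yield, promote→Q0. Q0=[P4,P1,P2] Q1=[P3] Q2=[]
t=15-17: P4@Q0 runs 2, rem=1, I/O yield, promote→Q0. Q0=[P1,P2,P4] Q1=[P3] Q2=[]
t=17-19: P1@Q0 runs 2, rem=8, I/O yield, promote→Q0. Q0=[P2,P4,P1] Q1=[P3] Q2=[]
t=19-22: P2@Q0 runs 3, rem=1, I/O yield, promote→Q0. Q0=[P4,P1,P2] Q1=[P3] Q2=[]
t=22-23: P4@Q0 runs 1, rem=0, completes. Q0=[P1,P2] Q1=[P3] Q2=[]
t=23-25: P1@Q0 runs 2, rem=6, I/O yield, promote→Q0. Q0=[P2,P1] Q1=[P3] Q2=[]
t=25-26: P2@Q0 runs 1, rem=0, completes. Q0=[P1] Q1=[P3] Q2=[]
t=26-28: P1@Q0 runs 2, rem=4, I/O yield, promote→Q0. Q0=[P1] Q1=[P3] Q2=[]
t=28-30: P1@Q0 runs 2, rem=2, I/O yield, promote→Q0. Q0=[P1] Q1=[P3] Q2=[]
t=30-32: P1@Q0 runs 2, rem=0, completes. Q0=[] Q1=[P3] Q2=[]
t=32-36: P3@Q1 runs 4, rem=0, completes. Q0=[] Q1=[] Q2=[]

Answer: P1(0-2) P2(2-5) P3(5-8) P4(8-10) P1(10-12) P2(12-15) P4(15-17) P1(17-19) P2(19-22) P4(22-23) P1(23-25) P2(25-26) P1(26-28) P1(28-30) P1(30-32) P3(32-36)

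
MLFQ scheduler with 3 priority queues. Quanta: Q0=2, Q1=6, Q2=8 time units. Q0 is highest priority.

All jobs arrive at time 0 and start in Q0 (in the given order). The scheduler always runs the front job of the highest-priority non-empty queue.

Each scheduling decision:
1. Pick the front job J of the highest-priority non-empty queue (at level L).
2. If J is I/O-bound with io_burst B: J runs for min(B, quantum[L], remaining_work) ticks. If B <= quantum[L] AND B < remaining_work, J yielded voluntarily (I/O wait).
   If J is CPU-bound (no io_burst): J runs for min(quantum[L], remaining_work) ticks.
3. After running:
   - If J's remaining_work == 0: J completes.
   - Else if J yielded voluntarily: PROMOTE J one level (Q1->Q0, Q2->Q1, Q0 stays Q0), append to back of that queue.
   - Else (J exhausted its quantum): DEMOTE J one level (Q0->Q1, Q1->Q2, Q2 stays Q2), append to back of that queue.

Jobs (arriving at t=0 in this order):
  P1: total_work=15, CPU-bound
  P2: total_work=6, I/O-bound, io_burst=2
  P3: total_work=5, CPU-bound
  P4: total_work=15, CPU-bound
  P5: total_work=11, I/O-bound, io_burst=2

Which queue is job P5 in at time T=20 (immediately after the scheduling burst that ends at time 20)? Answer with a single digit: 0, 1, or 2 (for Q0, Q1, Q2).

Answer: 0

Derivation:
t=0-2: P1@Q0 runs 2, rem=13, quantum used, demote→Q1. Q0=[P2,P3,P4,P5] Q1=[P1] Q2=[]
t=2-4: P2@Q0 runs 2, rem=4, I/O yield, promote→Q0. Q0=[P3,P4,P5,P2] Q1=[P1] Q2=[]
t=4-6: P3@Q0 runs 2, rem=3, quantum used, demote→Q1. Q0=[P4,P5,P2] Q1=[P1,P3] Q2=[]
t=6-8: P4@Q0 runs 2, rem=13, quantum used, demote→Q1. Q0=[P5,P2] Q1=[P1,P3,P4] Q2=[]
t=8-10: P5@Q0 runs 2, rem=9, I/O yield, promote→Q0. Q0=[P2,P5] Q1=[P1,P3,P4] Q2=[]
t=10-12: P2@Q0 runs 2, rem=2, I/O yield, promote→Q0. Q0=[P5,P2] Q1=[P1,P3,P4] Q2=[]
t=12-14: P5@Q0 runs 2, rem=7, I/O yield, promote→Q0. Q0=[P2,P5] Q1=[P1,P3,P4] Q2=[]
t=14-16: P2@Q0 runs 2, rem=0, completes. Q0=[P5] Q1=[P1,P3,P4] Q2=[]
t=16-18: P5@Q0 runs 2, rem=5, I/O yield, promote→Q0. Q0=[P5] Q1=[P1,P3,P4] Q2=[]
t=18-20: P5@Q0 runs 2, rem=3, I/O yield, promote→Q0. Q0=[P5] Q1=[P1,P3,P4] Q2=[]
t=20-22: P5@Q0 runs 2, rem=1, I/O yield, promote→Q0. Q0=[P5] Q1=[P1,P3,P4] Q2=[]
t=22-23: P5@Q0 runs 1, rem=0, completes. Q0=[] Q1=[P1,P3,P4] Q2=[]
t=23-29: P1@Q1 runs 6, rem=7, quantum used, demote→Q2. Q0=[] Q1=[P3,P4] Q2=[P1]
t=29-32: P3@Q1 runs 3, rem=0, completes. Q0=[] Q1=[P4] Q2=[P1]
t=32-38: P4@Q1 runs 6, rem=7, quantum used, demote→Q2. Q0=[] Q1=[] Q2=[P1,P4]
t=38-45: P1@Q2 runs 7, rem=0, completes. Q0=[] Q1=[] Q2=[P4]
t=45-52: P4@Q2 runs 7, rem=0, completes. Q0=[] Q1=[] Q2=[]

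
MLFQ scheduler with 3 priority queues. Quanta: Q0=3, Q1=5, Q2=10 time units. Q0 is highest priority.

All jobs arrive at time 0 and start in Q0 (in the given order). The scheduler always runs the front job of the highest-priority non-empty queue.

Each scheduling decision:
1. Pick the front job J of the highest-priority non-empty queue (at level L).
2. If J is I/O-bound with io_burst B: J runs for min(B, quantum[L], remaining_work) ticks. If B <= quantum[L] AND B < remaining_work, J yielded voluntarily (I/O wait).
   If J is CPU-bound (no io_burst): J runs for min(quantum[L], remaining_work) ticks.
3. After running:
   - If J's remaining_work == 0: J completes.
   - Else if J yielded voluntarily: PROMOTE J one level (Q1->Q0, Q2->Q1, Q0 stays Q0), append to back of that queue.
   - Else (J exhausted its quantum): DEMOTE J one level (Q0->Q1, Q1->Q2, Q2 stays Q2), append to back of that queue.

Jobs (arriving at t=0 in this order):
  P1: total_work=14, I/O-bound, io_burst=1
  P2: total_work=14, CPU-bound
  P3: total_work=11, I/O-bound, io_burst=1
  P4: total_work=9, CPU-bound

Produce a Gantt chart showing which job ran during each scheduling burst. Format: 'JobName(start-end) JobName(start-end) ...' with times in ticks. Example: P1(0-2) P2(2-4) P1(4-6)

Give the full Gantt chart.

Answer: P1(0-1) P2(1-4) P3(4-5) P4(5-8) P1(8-9) P3(9-10) P1(10-11) P3(11-12) P1(12-13) P3(13-14) P1(14-15) P3(15-16) P1(16-17) P3(17-18) P1(18-19) P3(19-20) P1(20-21) P3(21-22) P1(22-23) P3(23-24) P1(24-25) P3(25-26) P1(26-27) P3(27-28) P1(28-29) P1(29-30) P1(30-31) P2(31-36) P4(36-41) P2(41-47) P4(47-48)

Derivation:
t=0-1: P1@Q0 runs 1, rem=13, I/O yield, promote→Q0. Q0=[P2,P3,P4,P1] Q1=[] Q2=[]
t=1-4: P2@Q0 runs 3, rem=11, quantum used, demote→Q1. Q0=[P3,P4,P1] Q1=[P2] Q2=[]
t=4-5: P3@Q0 runs 1, rem=10, I/O yield, promote→Q0. Q0=[P4,P1,P3] Q1=[P2] Q2=[]
t=5-8: P4@Q0 runs 3, rem=6, quantum used, demote→Q1. Q0=[P1,P3] Q1=[P2,P4] Q2=[]
t=8-9: P1@Q0 runs 1, rem=12, I/O yield, promote→Q0. Q0=[P3,P1] Q1=[P2,P4] Q2=[]
t=9-10: P3@Q0 runs 1, rem=9, I/O yield, promote→Q0. Q0=[P1,P3] Q1=[P2,P4] Q2=[]
t=10-11: P1@Q0 runs 1, rem=11, I/O yield, promote→Q0. Q0=[P3,P1] Q1=[P2,P4] Q2=[]
t=11-12: P3@Q0 runs 1, rem=8, I/O yield, promote→Q0. Q0=[P1,P3] Q1=[P2,P4] Q2=[]
t=12-13: P1@Q0 runs 1, rem=10, I/O yield, promote→Q0. Q0=[P3,P1] Q1=[P2,P4] Q2=[]
t=13-14: P3@Q0 runs 1, rem=7, I/O yield, promote→Q0. Q0=[P1,P3] Q1=[P2,P4] Q2=[]
t=14-15: P1@Q0 runs 1, rem=9, I/O yield, promote→Q0. Q0=[P3,P1] Q1=[P2,P4] Q2=[]
t=15-16: P3@Q0 runs 1, rem=6, I/O yield, promote→Q0. Q0=[P1,P3] Q1=[P2,P4] Q2=[]
t=16-17: P1@Q0 runs 1, rem=8, I/O yield, promote→Q0. Q0=[P3,P1] Q1=[P2,P4] Q2=[]
t=17-18: P3@Q0 runs 1, rem=5, I/O yield, promote→Q0. Q0=[P1,P3] Q1=[P2,P4] Q2=[]
t=18-19: P1@Q0 runs 1, rem=7, I/O yield, promote→Q0. Q0=[P3,P1] Q1=[P2,P4] Q2=[]
t=19-20: P3@Q0 runs 1, rem=4, I/O yield, promote→Q0. Q0=[P1,P3] Q1=[P2,P4] Q2=[]
t=20-21: P1@Q0 runs 1, rem=6, I/O yield, promote→Q0. Q0=[P3,P1] Q1=[P2,P4] Q2=[]
t=21-22: P3@Q0 runs 1, rem=3, I/O yield, promote→Q0. Q0=[P1,P3] Q1=[P2,P4] Q2=[]
t=22-23: P1@Q0 runs 1, rem=5, I/O yield, promote→Q0. Q0=[P3,P1] Q1=[P2,P4] Q2=[]
t=23-24: P3@Q0 runs 1, rem=2, I/O yield, promote→Q0. Q0=[P1,P3] Q1=[P2,P4] Q2=[]
t=24-25: P1@Q0 runs 1, rem=4, I/O yield, promote→Q0. Q0=[P3,P1] Q1=[P2,P4] Q2=[]
t=25-26: P3@Q0 runs 1, rem=1, I/O yield, promote→Q0. Q0=[P1,P3] Q1=[P2,P4] Q2=[]
t=26-27: P1@Q0 runs 1, rem=3, I/O yield, promote→Q0. Q0=[P3,P1] Q1=[P2,P4] Q2=[]
t=27-28: P3@Q0 runs 1, rem=0, completes. Q0=[P1] Q1=[P2,P4] Q2=[]
t=28-29: P1@Q0 runs 1, rem=2, I/O yield, promote→Q0. Q0=[P1] Q1=[P2,P4] Q2=[]
t=29-30: P1@Q0 runs 1, rem=1, I/O yield, promote→Q0. Q0=[P1] Q1=[P2,P4] Q2=[]
t=30-31: P1@Q0 runs 1, rem=0, completes. Q0=[] Q1=[P2,P4] Q2=[]
t=31-36: P2@Q1 runs 5, rem=6, quantum used, demote→Q2. Q0=[] Q1=[P4] Q2=[P2]
t=36-41: P4@Q1 runs 5, rem=1, quantum used, demote→Q2. Q0=[] Q1=[] Q2=[P2,P4]
t=41-47: P2@Q2 runs 6, rem=0, completes. Q0=[] Q1=[] Q2=[P4]
t=47-48: P4@Q2 runs 1, rem=0, completes. Q0=[] Q1=[] Q2=[]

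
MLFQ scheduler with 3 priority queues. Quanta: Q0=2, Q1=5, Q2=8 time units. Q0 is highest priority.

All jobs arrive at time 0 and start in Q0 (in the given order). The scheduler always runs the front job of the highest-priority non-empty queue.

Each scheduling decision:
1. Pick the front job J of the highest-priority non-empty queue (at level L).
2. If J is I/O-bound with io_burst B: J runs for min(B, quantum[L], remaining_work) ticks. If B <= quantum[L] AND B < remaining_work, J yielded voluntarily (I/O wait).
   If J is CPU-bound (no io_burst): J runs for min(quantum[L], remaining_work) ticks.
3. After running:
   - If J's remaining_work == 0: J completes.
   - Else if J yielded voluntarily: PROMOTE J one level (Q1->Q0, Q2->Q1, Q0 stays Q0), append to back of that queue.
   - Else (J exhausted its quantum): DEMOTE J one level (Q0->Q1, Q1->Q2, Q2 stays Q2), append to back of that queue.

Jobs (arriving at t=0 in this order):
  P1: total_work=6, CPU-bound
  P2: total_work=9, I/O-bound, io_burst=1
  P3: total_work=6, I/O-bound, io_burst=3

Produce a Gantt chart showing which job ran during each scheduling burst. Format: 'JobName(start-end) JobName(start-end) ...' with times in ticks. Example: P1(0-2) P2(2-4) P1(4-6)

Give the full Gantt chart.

t=0-2: P1@Q0 runs 2, rem=4, quantum used, demote→Q1. Q0=[P2,P3] Q1=[P1] Q2=[]
t=2-3: P2@Q0 runs 1, rem=8, I/O yield, promote→Q0. Q0=[P3,P2] Q1=[P1] Q2=[]
t=3-5: P3@Q0 runs 2, rem=4, quantum used, demote→Q1. Q0=[P2] Q1=[P1,P3] Q2=[]
t=5-6: P2@Q0 runs 1, rem=7, I/O yield, promote→Q0. Q0=[P2] Q1=[P1,P3] Q2=[]
t=6-7: P2@Q0 runs 1, rem=6, I/O yield, promote→Q0. Q0=[P2] Q1=[P1,P3] Q2=[]
t=7-8: P2@Q0 runs 1, rem=5, I/O yield, promote→Q0. Q0=[P2] Q1=[P1,P3] Q2=[]
t=8-9: P2@Q0 runs 1, rem=4, I/O yield, promote→Q0. Q0=[P2] Q1=[P1,P3] Q2=[]
t=9-10: P2@Q0 runs 1, rem=3, I/O yield, promote→Q0. Q0=[P2] Q1=[P1,P3] Q2=[]
t=10-11: P2@Q0 runs 1, rem=2, I/O yield, promote→Q0. Q0=[P2] Q1=[P1,P3] Q2=[]
t=11-12: P2@Q0 runs 1, rem=1, I/O yield, promote→Q0. Q0=[P2] Q1=[P1,P3] Q2=[]
t=12-13: P2@Q0 runs 1, rem=0, completes. Q0=[] Q1=[P1,P3] Q2=[]
t=13-17: P1@Q1 runs 4, rem=0, completes. Q0=[] Q1=[P3] Q2=[]
t=17-20: P3@Q1 runs 3, rem=1, I/O yield, promote→Q0. Q0=[P3] Q1=[] Q2=[]
t=20-21: P3@Q0 runs 1, rem=0, completes. Q0=[] Q1=[] Q2=[]

Answer: P1(0-2) P2(2-3) P3(3-5) P2(5-6) P2(6-7) P2(7-8) P2(8-9) P2(9-10) P2(10-11) P2(11-12) P2(12-13) P1(13-17) P3(17-20) P3(20-21)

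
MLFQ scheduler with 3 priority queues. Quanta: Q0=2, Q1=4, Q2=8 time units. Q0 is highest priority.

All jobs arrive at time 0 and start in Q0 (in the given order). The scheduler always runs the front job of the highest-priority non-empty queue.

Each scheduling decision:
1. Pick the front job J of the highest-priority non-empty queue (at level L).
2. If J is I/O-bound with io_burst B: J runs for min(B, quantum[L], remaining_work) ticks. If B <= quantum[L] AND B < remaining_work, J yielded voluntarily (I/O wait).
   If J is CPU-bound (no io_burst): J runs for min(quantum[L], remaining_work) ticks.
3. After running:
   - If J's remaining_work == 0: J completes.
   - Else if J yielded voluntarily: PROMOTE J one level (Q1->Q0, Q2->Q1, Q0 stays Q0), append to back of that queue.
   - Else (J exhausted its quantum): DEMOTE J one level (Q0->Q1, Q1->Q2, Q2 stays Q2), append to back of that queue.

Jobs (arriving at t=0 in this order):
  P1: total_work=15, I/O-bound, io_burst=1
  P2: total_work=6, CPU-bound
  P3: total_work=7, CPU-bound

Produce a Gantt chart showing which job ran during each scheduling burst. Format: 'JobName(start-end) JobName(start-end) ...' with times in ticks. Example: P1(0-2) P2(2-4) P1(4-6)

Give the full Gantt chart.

Answer: P1(0-1) P2(1-3) P3(3-5) P1(5-6) P1(6-7) P1(7-8) P1(8-9) P1(9-10) P1(10-11) P1(11-12) P1(12-13) P1(13-14) P1(14-15) P1(15-16) P1(16-17) P1(17-18) P1(18-19) P2(19-23) P3(23-27) P3(27-28)

Derivation:
t=0-1: P1@Q0 runs 1, rem=14, I/O yield, promote→Q0. Q0=[P2,P3,P1] Q1=[] Q2=[]
t=1-3: P2@Q0 runs 2, rem=4, quantum used, demote→Q1. Q0=[P3,P1] Q1=[P2] Q2=[]
t=3-5: P3@Q0 runs 2, rem=5, quantum used, demote→Q1. Q0=[P1] Q1=[P2,P3] Q2=[]
t=5-6: P1@Q0 runs 1, rem=13, I/O yield, promote→Q0. Q0=[P1] Q1=[P2,P3] Q2=[]
t=6-7: P1@Q0 runs 1, rem=12, I/O yield, promote→Q0. Q0=[P1] Q1=[P2,P3] Q2=[]
t=7-8: P1@Q0 runs 1, rem=11, I/O yield, promote→Q0. Q0=[P1] Q1=[P2,P3] Q2=[]
t=8-9: P1@Q0 runs 1, rem=10, I/O yield, promote→Q0. Q0=[P1] Q1=[P2,P3] Q2=[]
t=9-10: P1@Q0 runs 1, rem=9, I/O yield, promote→Q0. Q0=[P1] Q1=[P2,P3] Q2=[]
t=10-11: P1@Q0 runs 1, rem=8, I/O yield, promote→Q0. Q0=[P1] Q1=[P2,P3] Q2=[]
t=11-12: P1@Q0 runs 1, rem=7, I/O yield, promote→Q0. Q0=[P1] Q1=[P2,P3] Q2=[]
t=12-13: P1@Q0 runs 1, rem=6, I/O yield, promote→Q0. Q0=[P1] Q1=[P2,P3] Q2=[]
t=13-14: P1@Q0 runs 1, rem=5, I/O yield, promote→Q0. Q0=[P1] Q1=[P2,P3] Q2=[]
t=14-15: P1@Q0 runs 1, rem=4, I/O yield, promote→Q0. Q0=[P1] Q1=[P2,P3] Q2=[]
t=15-16: P1@Q0 runs 1, rem=3, I/O yield, promote→Q0. Q0=[P1] Q1=[P2,P3] Q2=[]
t=16-17: P1@Q0 runs 1, rem=2, I/O yield, promote→Q0. Q0=[P1] Q1=[P2,P3] Q2=[]
t=17-18: P1@Q0 runs 1, rem=1, I/O yield, promote→Q0. Q0=[P1] Q1=[P2,P3] Q2=[]
t=18-19: P1@Q0 runs 1, rem=0, completes. Q0=[] Q1=[P2,P3] Q2=[]
t=19-23: P2@Q1 runs 4, rem=0, completes. Q0=[] Q1=[P3] Q2=[]
t=23-27: P3@Q1 runs 4, rem=1, quantum used, demote→Q2. Q0=[] Q1=[] Q2=[P3]
t=27-28: P3@Q2 runs 1, rem=0, completes. Q0=[] Q1=[] Q2=[]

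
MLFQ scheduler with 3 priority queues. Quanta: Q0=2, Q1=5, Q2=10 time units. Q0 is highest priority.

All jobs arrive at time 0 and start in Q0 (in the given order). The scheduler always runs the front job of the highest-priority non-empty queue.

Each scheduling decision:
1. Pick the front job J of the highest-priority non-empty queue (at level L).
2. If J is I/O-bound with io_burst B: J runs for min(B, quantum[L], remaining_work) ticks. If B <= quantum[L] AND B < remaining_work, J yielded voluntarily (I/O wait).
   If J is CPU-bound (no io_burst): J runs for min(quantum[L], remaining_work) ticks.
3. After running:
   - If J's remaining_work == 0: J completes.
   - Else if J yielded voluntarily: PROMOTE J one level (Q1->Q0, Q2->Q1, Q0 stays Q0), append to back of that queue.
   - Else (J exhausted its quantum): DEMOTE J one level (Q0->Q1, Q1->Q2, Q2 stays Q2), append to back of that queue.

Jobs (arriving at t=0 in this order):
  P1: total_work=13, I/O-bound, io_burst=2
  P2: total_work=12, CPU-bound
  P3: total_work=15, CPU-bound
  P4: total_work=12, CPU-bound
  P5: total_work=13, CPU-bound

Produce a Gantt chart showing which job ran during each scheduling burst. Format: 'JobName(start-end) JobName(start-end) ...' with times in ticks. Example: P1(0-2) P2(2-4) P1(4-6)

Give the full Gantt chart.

t=0-2: P1@Q0 runs 2, rem=11, I/O yield, promote→Q0. Q0=[P2,P3,P4,P5,P1] Q1=[] Q2=[]
t=2-4: P2@Q0 runs 2, rem=10, quantum used, demote→Q1. Q0=[P3,P4,P5,P1] Q1=[P2] Q2=[]
t=4-6: P3@Q0 runs 2, rem=13, quantum used, demote→Q1. Q0=[P4,P5,P1] Q1=[P2,P3] Q2=[]
t=6-8: P4@Q0 runs 2, rem=10, quantum used, demote→Q1. Q0=[P5,P1] Q1=[P2,P3,P4] Q2=[]
t=8-10: P5@Q0 runs 2, rem=11, quantum used, demote→Q1. Q0=[P1] Q1=[P2,P3,P4,P5] Q2=[]
t=10-12: P1@Q0 runs 2, rem=9, I/O yield, promote→Q0. Q0=[P1] Q1=[P2,P3,P4,P5] Q2=[]
t=12-14: P1@Q0 runs 2, rem=7, I/O yield, promote→Q0. Q0=[P1] Q1=[P2,P3,P4,P5] Q2=[]
t=14-16: P1@Q0 runs 2, rem=5, I/O yield, promote→Q0. Q0=[P1] Q1=[P2,P3,P4,P5] Q2=[]
t=16-18: P1@Q0 runs 2, rem=3, I/O yield, promote→Q0. Q0=[P1] Q1=[P2,P3,P4,P5] Q2=[]
t=18-20: P1@Q0 runs 2, rem=1, I/O yield, promote→Q0. Q0=[P1] Q1=[P2,P3,P4,P5] Q2=[]
t=20-21: P1@Q0 runs 1, rem=0, completes. Q0=[] Q1=[P2,P3,P4,P5] Q2=[]
t=21-26: P2@Q1 runs 5, rem=5, quantum used, demote→Q2. Q0=[] Q1=[P3,P4,P5] Q2=[P2]
t=26-31: P3@Q1 runs 5, rem=8, quantum used, demote→Q2. Q0=[] Q1=[P4,P5] Q2=[P2,P3]
t=31-36: P4@Q1 runs 5, rem=5, quantum used, demote→Q2. Q0=[] Q1=[P5] Q2=[P2,P3,P4]
t=36-41: P5@Q1 runs 5, rem=6, quantum used, demote→Q2. Q0=[] Q1=[] Q2=[P2,P3,P4,P5]
t=41-46: P2@Q2 runs 5, rem=0, completes. Q0=[] Q1=[] Q2=[P3,P4,P5]
t=46-54: P3@Q2 runs 8, rem=0, completes. Q0=[] Q1=[] Q2=[P4,P5]
t=54-59: P4@Q2 runs 5, rem=0, completes. Q0=[] Q1=[] Q2=[P5]
t=59-65: P5@Q2 runs 6, rem=0, completes. Q0=[] Q1=[] Q2=[]

Answer: P1(0-2) P2(2-4) P3(4-6) P4(6-8) P5(8-10) P1(10-12) P1(12-14) P1(14-16) P1(16-18) P1(18-20) P1(20-21) P2(21-26) P3(26-31) P4(31-36) P5(36-41) P2(41-46) P3(46-54) P4(54-59) P5(59-65)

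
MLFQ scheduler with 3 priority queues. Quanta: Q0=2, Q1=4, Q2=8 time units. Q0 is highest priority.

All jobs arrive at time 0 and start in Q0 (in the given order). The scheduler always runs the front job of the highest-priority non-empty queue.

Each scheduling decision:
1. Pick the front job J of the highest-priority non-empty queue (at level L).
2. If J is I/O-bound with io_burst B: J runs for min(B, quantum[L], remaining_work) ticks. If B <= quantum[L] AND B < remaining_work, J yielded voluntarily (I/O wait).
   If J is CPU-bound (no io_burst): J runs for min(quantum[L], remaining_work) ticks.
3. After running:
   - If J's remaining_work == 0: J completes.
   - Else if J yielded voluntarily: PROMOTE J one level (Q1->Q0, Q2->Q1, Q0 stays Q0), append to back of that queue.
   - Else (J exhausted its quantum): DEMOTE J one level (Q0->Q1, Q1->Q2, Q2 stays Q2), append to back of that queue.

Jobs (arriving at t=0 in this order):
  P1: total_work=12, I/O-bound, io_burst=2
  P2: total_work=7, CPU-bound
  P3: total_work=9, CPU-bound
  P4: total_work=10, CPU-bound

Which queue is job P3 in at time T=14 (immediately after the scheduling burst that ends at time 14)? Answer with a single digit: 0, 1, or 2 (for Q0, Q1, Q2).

t=0-2: P1@Q0 runs 2, rem=10, I/O yield, promote→Q0. Q0=[P2,P3,P4,P1] Q1=[] Q2=[]
t=2-4: P2@Q0 runs 2, rem=5, quantum used, demote→Q1. Q0=[P3,P4,P1] Q1=[P2] Q2=[]
t=4-6: P3@Q0 runs 2, rem=7, quantum used, demote→Q1. Q0=[P4,P1] Q1=[P2,P3] Q2=[]
t=6-8: P4@Q0 runs 2, rem=8, quantum used, demote→Q1. Q0=[P1] Q1=[P2,P3,P4] Q2=[]
t=8-10: P1@Q0 runs 2, rem=8, I/O yield, promote→Q0. Q0=[P1] Q1=[P2,P3,P4] Q2=[]
t=10-12: P1@Q0 runs 2, rem=6, I/O yield, promote→Q0. Q0=[P1] Q1=[P2,P3,P4] Q2=[]
t=12-14: P1@Q0 runs 2, rem=4, I/O yield, promote→Q0. Q0=[P1] Q1=[P2,P3,P4] Q2=[]
t=14-16: P1@Q0 runs 2, rem=2, I/O yield, promote→Q0. Q0=[P1] Q1=[P2,P3,P4] Q2=[]
t=16-18: P1@Q0 runs 2, rem=0, completes. Q0=[] Q1=[P2,P3,P4] Q2=[]
t=18-22: P2@Q1 runs 4, rem=1, quantum used, demote→Q2. Q0=[] Q1=[P3,P4] Q2=[P2]
t=22-26: P3@Q1 runs 4, rem=3, quantum used, demote→Q2. Q0=[] Q1=[P4] Q2=[P2,P3]
t=26-30: P4@Q1 runs 4, rem=4, quantum used, demote→Q2. Q0=[] Q1=[] Q2=[P2,P3,P4]
t=30-31: P2@Q2 runs 1, rem=0, completes. Q0=[] Q1=[] Q2=[P3,P4]
t=31-34: P3@Q2 runs 3, rem=0, completes. Q0=[] Q1=[] Q2=[P4]
t=34-38: P4@Q2 runs 4, rem=0, completes. Q0=[] Q1=[] Q2=[]

Answer: 1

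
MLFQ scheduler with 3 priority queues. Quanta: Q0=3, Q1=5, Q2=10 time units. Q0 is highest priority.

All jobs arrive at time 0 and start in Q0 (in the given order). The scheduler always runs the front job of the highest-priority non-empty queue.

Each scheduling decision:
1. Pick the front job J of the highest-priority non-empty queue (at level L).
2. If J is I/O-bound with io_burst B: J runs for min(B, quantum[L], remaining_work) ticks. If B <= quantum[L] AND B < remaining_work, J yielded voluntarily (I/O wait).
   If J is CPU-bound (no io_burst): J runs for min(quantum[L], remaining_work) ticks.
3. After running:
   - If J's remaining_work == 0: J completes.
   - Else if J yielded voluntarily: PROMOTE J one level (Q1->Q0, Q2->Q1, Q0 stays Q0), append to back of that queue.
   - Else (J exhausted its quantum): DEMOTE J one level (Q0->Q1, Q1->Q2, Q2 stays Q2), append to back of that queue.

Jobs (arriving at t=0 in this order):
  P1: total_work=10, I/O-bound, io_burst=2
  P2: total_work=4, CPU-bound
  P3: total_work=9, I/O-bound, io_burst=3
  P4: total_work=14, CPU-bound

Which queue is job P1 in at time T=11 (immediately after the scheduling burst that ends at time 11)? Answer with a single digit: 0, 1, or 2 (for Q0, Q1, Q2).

t=0-2: P1@Q0 runs 2, rem=8, I/O yield, promote→Q0. Q0=[P2,P3,P4,P1] Q1=[] Q2=[]
t=2-5: P2@Q0 runs 3, rem=1, quantum used, demote→Q1. Q0=[P3,P4,P1] Q1=[P2] Q2=[]
t=5-8: P3@Q0 runs 3, rem=6, I/O yield, promote→Q0. Q0=[P4,P1,P3] Q1=[P2] Q2=[]
t=8-11: P4@Q0 runs 3, rem=11, quantum used, demote→Q1. Q0=[P1,P3] Q1=[P2,P4] Q2=[]
t=11-13: P1@Q0 runs 2, rem=6, I/O yield, promote→Q0. Q0=[P3,P1] Q1=[P2,P4] Q2=[]
t=13-16: P3@Q0 runs 3, rem=3, I/O yield, promote→Q0. Q0=[P1,P3] Q1=[P2,P4] Q2=[]
t=16-18: P1@Q0 runs 2, rem=4, I/O yield, promote→Q0. Q0=[P3,P1] Q1=[P2,P4] Q2=[]
t=18-21: P3@Q0 runs 3, rem=0, completes. Q0=[P1] Q1=[P2,P4] Q2=[]
t=21-23: P1@Q0 runs 2, rem=2, I/O yield, promote→Q0. Q0=[P1] Q1=[P2,P4] Q2=[]
t=23-25: P1@Q0 runs 2, rem=0, completes. Q0=[] Q1=[P2,P4] Q2=[]
t=25-26: P2@Q1 runs 1, rem=0, completes. Q0=[] Q1=[P4] Q2=[]
t=26-31: P4@Q1 runs 5, rem=6, quantum used, demote→Q2. Q0=[] Q1=[] Q2=[P4]
t=31-37: P4@Q2 runs 6, rem=0, completes. Q0=[] Q1=[] Q2=[]

Answer: 0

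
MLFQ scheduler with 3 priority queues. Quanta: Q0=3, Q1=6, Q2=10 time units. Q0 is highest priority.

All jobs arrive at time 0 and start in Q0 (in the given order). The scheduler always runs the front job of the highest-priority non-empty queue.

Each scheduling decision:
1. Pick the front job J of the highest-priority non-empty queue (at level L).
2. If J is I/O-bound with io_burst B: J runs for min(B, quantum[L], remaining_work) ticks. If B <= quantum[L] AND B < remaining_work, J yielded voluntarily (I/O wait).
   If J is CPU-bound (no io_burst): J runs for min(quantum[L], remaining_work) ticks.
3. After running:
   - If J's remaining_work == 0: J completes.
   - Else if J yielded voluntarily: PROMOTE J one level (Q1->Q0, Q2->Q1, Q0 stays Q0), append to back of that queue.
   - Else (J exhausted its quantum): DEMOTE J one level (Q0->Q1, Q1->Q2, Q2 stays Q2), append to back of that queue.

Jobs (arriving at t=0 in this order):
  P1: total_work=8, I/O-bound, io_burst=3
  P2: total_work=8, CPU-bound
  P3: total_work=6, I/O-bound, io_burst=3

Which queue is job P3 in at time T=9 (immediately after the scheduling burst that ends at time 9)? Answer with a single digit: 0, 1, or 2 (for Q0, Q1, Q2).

Answer: 0

Derivation:
t=0-3: P1@Q0 runs 3, rem=5, I/O yield, promote→Q0. Q0=[P2,P3,P1] Q1=[] Q2=[]
t=3-6: P2@Q0 runs 3, rem=5, quantum used, demote→Q1. Q0=[P3,P1] Q1=[P2] Q2=[]
t=6-9: P3@Q0 runs 3, rem=3, I/O yield, promote→Q0. Q0=[P1,P3] Q1=[P2] Q2=[]
t=9-12: P1@Q0 runs 3, rem=2, I/O yield, promote→Q0. Q0=[P3,P1] Q1=[P2] Q2=[]
t=12-15: P3@Q0 runs 3, rem=0, completes. Q0=[P1] Q1=[P2] Q2=[]
t=15-17: P1@Q0 runs 2, rem=0, completes. Q0=[] Q1=[P2] Q2=[]
t=17-22: P2@Q1 runs 5, rem=0, completes. Q0=[] Q1=[] Q2=[]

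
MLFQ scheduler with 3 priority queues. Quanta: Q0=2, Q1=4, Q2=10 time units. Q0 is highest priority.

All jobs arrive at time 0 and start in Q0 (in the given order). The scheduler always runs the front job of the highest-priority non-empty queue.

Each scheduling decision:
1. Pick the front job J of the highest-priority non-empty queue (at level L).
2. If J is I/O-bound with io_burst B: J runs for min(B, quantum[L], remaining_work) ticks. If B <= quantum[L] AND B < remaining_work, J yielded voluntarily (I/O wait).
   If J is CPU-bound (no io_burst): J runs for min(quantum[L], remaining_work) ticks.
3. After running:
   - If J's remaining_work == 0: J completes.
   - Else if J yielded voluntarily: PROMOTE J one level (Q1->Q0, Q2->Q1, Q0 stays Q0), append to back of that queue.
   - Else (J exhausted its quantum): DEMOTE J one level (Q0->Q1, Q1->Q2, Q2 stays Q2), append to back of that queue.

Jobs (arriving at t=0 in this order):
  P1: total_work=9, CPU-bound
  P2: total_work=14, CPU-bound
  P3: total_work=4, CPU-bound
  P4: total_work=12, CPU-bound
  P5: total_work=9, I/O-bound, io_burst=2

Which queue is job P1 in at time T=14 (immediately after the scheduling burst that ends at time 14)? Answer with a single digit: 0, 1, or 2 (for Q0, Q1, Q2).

t=0-2: P1@Q0 runs 2, rem=7, quantum used, demote→Q1. Q0=[P2,P3,P4,P5] Q1=[P1] Q2=[]
t=2-4: P2@Q0 runs 2, rem=12, quantum used, demote→Q1. Q0=[P3,P4,P5] Q1=[P1,P2] Q2=[]
t=4-6: P3@Q0 runs 2, rem=2, quantum used, demote→Q1. Q0=[P4,P5] Q1=[P1,P2,P3] Q2=[]
t=6-8: P4@Q0 runs 2, rem=10, quantum used, demote→Q1. Q0=[P5] Q1=[P1,P2,P3,P4] Q2=[]
t=8-10: P5@Q0 runs 2, rem=7, I/O yield, promote→Q0. Q0=[P5] Q1=[P1,P2,P3,P4] Q2=[]
t=10-12: P5@Q0 runs 2, rem=5, I/O yield, promote→Q0. Q0=[P5] Q1=[P1,P2,P3,P4] Q2=[]
t=12-14: P5@Q0 runs 2, rem=3, I/O yield, promote→Q0. Q0=[P5] Q1=[P1,P2,P3,P4] Q2=[]
t=14-16: P5@Q0 runs 2, rem=1, I/O yield, promote→Q0. Q0=[P5] Q1=[P1,P2,P3,P4] Q2=[]
t=16-17: P5@Q0 runs 1, rem=0, completes. Q0=[] Q1=[P1,P2,P3,P4] Q2=[]
t=17-21: P1@Q1 runs 4, rem=3, quantum used, demote→Q2. Q0=[] Q1=[P2,P3,P4] Q2=[P1]
t=21-25: P2@Q1 runs 4, rem=8, quantum used, demote→Q2. Q0=[] Q1=[P3,P4] Q2=[P1,P2]
t=25-27: P3@Q1 runs 2, rem=0, completes. Q0=[] Q1=[P4] Q2=[P1,P2]
t=27-31: P4@Q1 runs 4, rem=6, quantum used, demote→Q2. Q0=[] Q1=[] Q2=[P1,P2,P4]
t=31-34: P1@Q2 runs 3, rem=0, completes. Q0=[] Q1=[] Q2=[P2,P4]
t=34-42: P2@Q2 runs 8, rem=0, completes. Q0=[] Q1=[] Q2=[P4]
t=42-48: P4@Q2 runs 6, rem=0, completes. Q0=[] Q1=[] Q2=[]

Answer: 1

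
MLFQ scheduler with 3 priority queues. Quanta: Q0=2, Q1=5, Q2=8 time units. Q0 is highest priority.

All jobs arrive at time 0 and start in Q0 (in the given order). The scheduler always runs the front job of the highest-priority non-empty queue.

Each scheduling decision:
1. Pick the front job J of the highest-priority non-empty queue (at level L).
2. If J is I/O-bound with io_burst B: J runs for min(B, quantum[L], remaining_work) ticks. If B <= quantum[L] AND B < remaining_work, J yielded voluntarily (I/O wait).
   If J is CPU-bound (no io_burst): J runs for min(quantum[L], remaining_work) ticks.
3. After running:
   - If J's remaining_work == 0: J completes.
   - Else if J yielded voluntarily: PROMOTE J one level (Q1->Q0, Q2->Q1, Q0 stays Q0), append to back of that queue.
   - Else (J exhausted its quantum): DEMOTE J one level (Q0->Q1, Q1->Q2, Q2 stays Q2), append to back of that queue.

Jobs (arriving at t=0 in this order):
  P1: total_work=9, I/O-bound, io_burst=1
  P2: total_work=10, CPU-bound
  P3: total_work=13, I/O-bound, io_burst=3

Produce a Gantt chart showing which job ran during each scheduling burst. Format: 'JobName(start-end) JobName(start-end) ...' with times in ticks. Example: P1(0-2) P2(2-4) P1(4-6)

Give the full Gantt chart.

Answer: P1(0-1) P2(1-3) P3(3-5) P1(5-6) P1(6-7) P1(7-8) P1(8-9) P1(9-10) P1(10-11) P1(11-12) P1(12-13) P2(13-18) P3(18-21) P3(21-23) P3(23-26) P3(26-28) P3(28-29) P2(29-32)

Derivation:
t=0-1: P1@Q0 runs 1, rem=8, I/O yield, promote→Q0. Q0=[P2,P3,P1] Q1=[] Q2=[]
t=1-3: P2@Q0 runs 2, rem=8, quantum used, demote→Q1. Q0=[P3,P1] Q1=[P2] Q2=[]
t=3-5: P3@Q0 runs 2, rem=11, quantum used, demote→Q1. Q0=[P1] Q1=[P2,P3] Q2=[]
t=5-6: P1@Q0 runs 1, rem=7, I/O yield, promote→Q0. Q0=[P1] Q1=[P2,P3] Q2=[]
t=6-7: P1@Q0 runs 1, rem=6, I/O yield, promote→Q0. Q0=[P1] Q1=[P2,P3] Q2=[]
t=7-8: P1@Q0 runs 1, rem=5, I/O yield, promote→Q0. Q0=[P1] Q1=[P2,P3] Q2=[]
t=8-9: P1@Q0 runs 1, rem=4, I/O yield, promote→Q0. Q0=[P1] Q1=[P2,P3] Q2=[]
t=9-10: P1@Q0 runs 1, rem=3, I/O yield, promote→Q0. Q0=[P1] Q1=[P2,P3] Q2=[]
t=10-11: P1@Q0 runs 1, rem=2, I/O yield, promote→Q0. Q0=[P1] Q1=[P2,P3] Q2=[]
t=11-12: P1@Q0 runs 1, rem=1, I/O yield, promote→Q0. Q0=[P1] Q1=[P2,P3] Q2=[]
t=12-13: P1@Q0 runs 1, rem=0, completes. Q0=[] Q1=[P2,P3] Q2=[]
t=13-18: P2@Q1 runs 5, rem=3, quantum used, demote→Q2. Q0=[] Q1=[P3] Q2=[P2]
t=18-21: P3@Q1 runs 3, rem=8, I/O yield, promote→Q0. Q0=[P3] Q1=[] Q2=[P2]
t=21-23: P3@Q0 runs 2, rem=6, quantum used, demote→Q1. Q0=[] Q1=[P3] Q2=[P2]
t=23-26: P3@Q1 runs 3, rem=3, I/O yield, promote→Q0. Q0=[P3] Q1=[] Q2=[P2]
t=26-28: P3@Q0 runs 2, rem=1, quantum used, demote→Q1. Q0=[] Q1=[P3] Q2=[P2]
t=28-29: P3@Q1 runs 1, rem=0, completes. Q0=[] Q1=[] Q2=[P2]
t=29-32: P2@Q2 runs 3, rem=0, completes. Q0=[] Q1=[] Q2=[]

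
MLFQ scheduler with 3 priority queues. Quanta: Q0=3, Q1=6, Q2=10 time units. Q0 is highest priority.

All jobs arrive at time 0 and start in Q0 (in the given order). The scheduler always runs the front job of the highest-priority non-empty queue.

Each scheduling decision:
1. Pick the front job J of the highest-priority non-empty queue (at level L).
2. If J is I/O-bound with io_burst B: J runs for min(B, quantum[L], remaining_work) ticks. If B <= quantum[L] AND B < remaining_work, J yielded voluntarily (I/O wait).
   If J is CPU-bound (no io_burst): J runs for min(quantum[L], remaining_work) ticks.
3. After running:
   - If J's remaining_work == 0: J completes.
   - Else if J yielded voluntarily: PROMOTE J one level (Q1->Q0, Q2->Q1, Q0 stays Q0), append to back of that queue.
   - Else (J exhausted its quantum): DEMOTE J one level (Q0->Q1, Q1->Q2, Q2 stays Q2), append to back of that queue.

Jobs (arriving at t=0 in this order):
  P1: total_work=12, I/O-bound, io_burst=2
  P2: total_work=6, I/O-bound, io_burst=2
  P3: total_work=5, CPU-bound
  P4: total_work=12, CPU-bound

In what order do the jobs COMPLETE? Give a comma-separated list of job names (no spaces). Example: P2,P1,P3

Answer: P2,P1,P3,P4

Derivation:
t=0-2: P1@Q0 runs 2, rem=10, I/O yield, promote→Q0. Q0=[P2,P3,P4,P1] Q1=[] Q2=[]
t=2-4: P2@Q0 runs 2, rem=4, I/O yield, promote→Q0. Q0=[P3,P4,P1,P2] Q1=[] Q2=[]
t=4-7: P3@Q0 runs 3, rem=2, quantum used, demote→Q1. Q0=[P4,P1,P2] Q1=[P3] Q2=[]
t=7-10: P4@Q0 runs 3, rem=9, quantum used, demote→Q1. Q0=[P1,P2] Q1=[P3,P4] Q2=[]
t=10-12: P1@Q0 runs 2, rem=8, I/O yield, promote→Q0. Q0=[P2,P1] Q1=[P3,P4] Q2=[]
t=12-14: P2@Q0 runs 2, rem=2, I/O yield, promote→Q0. Q0=[P1,P2] Q1=[P3,P4] Q2=[]
t=14-16: P1@Q0 runs 2, rem=6, I/O yield, promote→Q0. Q0=[P2,P1] Q1=[P3,P4] Q2=[]
t=16-18: P2@Q0 runs 2, rem=0, completes. Q0=[P1] Q1=[P3,P4] Q2=[]
t=18-20: P1@Q0 runs 2, rem=4, I/O yield, promote→Q0. Q0=[P1] Q1=[P3,P4] Q2=[]
t=20-22: P1@Q0 runs 2, rem=2, I/O yield, promote→Q0. Q0=[P1] Q1=[P3,P4] Q2=[]
t=22-24: P1@Q0 runs 2, rem=0, completes. Q0=[] Q1=[P3,P4] Q2=[]
t=24-26: P3@Q1 runs 2, rem=0, completes. Q0=[] Q1=[P4] Q2=[]
t=26-32: P4@Q1 runs 6, rem=3, quantum used, demote→Q2. Q0=[] Q1=[] Q2=[P4]
t=32-35: P4@Q2 runs 3, rem=0, completes. Q0=[] Q1=[] Q2=[]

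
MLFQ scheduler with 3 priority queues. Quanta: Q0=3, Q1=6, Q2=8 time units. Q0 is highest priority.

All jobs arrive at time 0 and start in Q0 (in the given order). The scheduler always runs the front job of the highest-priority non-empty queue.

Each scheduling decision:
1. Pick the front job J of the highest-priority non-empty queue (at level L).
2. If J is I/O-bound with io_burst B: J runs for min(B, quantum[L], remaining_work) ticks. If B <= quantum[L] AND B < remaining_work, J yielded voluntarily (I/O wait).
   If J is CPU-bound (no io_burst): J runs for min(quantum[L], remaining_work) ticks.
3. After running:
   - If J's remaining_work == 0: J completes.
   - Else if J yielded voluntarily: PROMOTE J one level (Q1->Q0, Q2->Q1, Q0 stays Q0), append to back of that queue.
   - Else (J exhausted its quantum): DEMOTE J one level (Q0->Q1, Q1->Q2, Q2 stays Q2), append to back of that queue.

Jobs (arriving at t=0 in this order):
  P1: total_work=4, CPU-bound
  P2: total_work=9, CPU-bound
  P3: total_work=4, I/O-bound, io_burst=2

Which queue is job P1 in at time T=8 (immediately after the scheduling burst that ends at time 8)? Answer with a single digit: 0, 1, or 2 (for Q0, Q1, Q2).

t=0-3: P1@Q0 runs 3, rem=1, quantum used, demote→Q1. Q0=[P2,P3] Q1=[P1] Q2=[]
t=3-6: P2@Q0 runs 3, rem=6, quantum used, demote→Q1. Q0=[P3] Q1=[P1,P2] Q2=[]
t=6-8: P3@Q0 runs 2, rem=2, I/O yield, promote→Q0. Q0=[P3] Q1=[P1,P2] Q2=[]
t=8-10: P3@Q0 runs 2, rem=0, completes. Q0=[] Q1=[P1,P2] Q2=[]
t=10-11: P1@Q1 runs 1, rem=0, completes. Q0=[] Q1=[P2] Q2=[]
t=11-17: P2@Q1 runs 6, rem=0, completes. Q0=[] Q1=[] Q2=[]

Answer: 1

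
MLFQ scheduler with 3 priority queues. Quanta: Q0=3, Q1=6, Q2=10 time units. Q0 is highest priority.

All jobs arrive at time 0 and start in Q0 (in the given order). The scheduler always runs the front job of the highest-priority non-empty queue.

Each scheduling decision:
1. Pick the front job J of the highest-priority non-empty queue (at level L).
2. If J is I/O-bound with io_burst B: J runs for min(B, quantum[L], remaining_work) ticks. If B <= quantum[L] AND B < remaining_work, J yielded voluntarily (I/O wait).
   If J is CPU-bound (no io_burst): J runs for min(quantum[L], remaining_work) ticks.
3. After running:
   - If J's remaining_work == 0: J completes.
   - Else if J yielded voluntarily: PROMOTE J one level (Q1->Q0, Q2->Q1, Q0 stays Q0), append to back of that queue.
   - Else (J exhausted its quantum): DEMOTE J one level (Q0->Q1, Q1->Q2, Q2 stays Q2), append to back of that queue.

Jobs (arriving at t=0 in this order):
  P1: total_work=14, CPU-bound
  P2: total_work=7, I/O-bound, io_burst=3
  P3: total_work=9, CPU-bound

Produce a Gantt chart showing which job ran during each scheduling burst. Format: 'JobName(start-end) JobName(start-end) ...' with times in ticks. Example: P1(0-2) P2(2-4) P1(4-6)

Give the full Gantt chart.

t=0-3: P1@Q0 runs 3, rem=11, quantum used, demote→Q1. Q0=[P2,P3] Q1=[P1] Q2=[]
t=3-6: P2@Q0 runs 3, rem=4, I/O yield, promote→Q0. Q0=[P3,P2] Q1=[P1] Q2=[]
t=6-9: P3@Q0 runs 3, rem=6, quantum used, demote→Q1. Q0=[P2] Q1=[P1,P3] Q2=[]
t=9-12: P2@Q0 runs 3, rem=1, I/O yield, promote→Q0. Q0=[P2] Q1=[P1,P3] Q2=[]
t=12-13: P2@Q0 runs 1, rem=0, completes. Q0=[] Q1=[P1,P3] Q2=[]
t=13-19: P1@Q1 runs 6, rem=5, quantum used, demote→Q2. Q0=[] Q1=[P3] Q2=[P1]
t=19-25: P3@Q1 runs 6, rem=0, completes. Q0=[] Q1=[] Q2=[P1]
t=25-30: P1@Q2 runs 5, rem=0, completes. Q0=[] Q1=[] Q2=[]

Answer: P1(0-3) P2(3-6) P3(6-9) P2(9-12) P2(12-13) P1(13-19) P3(19-25) P1(25-30)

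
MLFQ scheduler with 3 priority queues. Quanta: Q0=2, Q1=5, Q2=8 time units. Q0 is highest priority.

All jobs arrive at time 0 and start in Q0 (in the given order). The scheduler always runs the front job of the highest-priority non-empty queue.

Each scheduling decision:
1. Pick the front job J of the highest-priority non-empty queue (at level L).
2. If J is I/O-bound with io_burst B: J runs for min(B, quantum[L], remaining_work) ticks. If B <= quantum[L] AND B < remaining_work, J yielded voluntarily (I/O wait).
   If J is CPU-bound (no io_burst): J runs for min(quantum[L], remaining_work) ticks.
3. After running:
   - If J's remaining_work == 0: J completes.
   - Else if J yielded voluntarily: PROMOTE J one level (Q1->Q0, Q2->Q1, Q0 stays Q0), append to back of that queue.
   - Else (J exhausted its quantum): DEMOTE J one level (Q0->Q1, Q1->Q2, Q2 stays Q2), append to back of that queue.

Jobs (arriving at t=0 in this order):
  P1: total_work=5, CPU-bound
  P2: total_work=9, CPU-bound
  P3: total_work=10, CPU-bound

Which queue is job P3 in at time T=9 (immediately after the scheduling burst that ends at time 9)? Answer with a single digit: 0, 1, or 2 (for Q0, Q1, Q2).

Answer: 1

Derivation:
t=0-2: P1@Q0 runs 2, rem=3, quantum used, demote→Q1. Q0=[P2,P3] Q1=[P1] Q2=[]
t=2-4: P2@Q0 runs 2, rem=7, quantum used, demote→Q1. Q0=[P3] Q1=[P1,P2] Q2=[]
t=4-6: P3@Q0 runs 2, rem=8, quantum used, demote→Q1. Q0=[] Q1=[P1,P2,P3] Q2=[]
t=6-9: P1@Q1 runs 3, rem=0, completes. Q0=[] Q1=[P2,P3] Q2=[]
t=9-14: P2@Q1 runs 5, rem=2, quantum used, demote→Q2. Q0=[] Q1=[P3] Q2=[P2]
t=14-19: P3@Q1 runs 5, rem=3, quantum used, demote→Q2. Q0=[] Q1=[] Q2=[P2,P3]
t=19-21: P2@Q2 runs 2, rem=0, completes. Q0=[] Q1=[] Q2=[P3]
t=21-24: P3@Q2 runs 3, rem=0, completes. Q0=[] Q1=[] Q2=[]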